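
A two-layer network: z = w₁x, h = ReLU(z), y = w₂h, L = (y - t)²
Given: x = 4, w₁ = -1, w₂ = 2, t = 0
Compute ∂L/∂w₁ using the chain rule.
∂L/∂w₁ = 0

Forward pass:
z = w₁x = -1×4 = -4
h = ReLU(-4) = 0
y = w₂h = 2×0 = 0

Backward pass:
∂L/∂y = 2(y - t) = 2(0 - 0) = 0
∂y/∂h = w₂ = 2
∂h/∂z = 0 (ReLU derivative)
∂z/∂w₁ = x = 4

∂L/∂w₁ = 0 × 2 × 0 × 4 = 0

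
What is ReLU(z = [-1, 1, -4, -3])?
h = [0, 1, 0, 0]

ReLU applied element-wise: max(0,-1)=0, max(0,1)=1, max(0,-4)=0, max(0,-3)=0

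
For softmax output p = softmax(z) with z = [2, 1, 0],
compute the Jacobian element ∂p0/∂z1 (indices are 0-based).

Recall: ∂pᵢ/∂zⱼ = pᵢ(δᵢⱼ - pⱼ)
∂p0/∂z1 = -0.1628

p = softmax(z) = [0.6652, 0.2447, 0.09003]
p0 = 0.6652, p1 = 0.2447

∂p0/∂z1 = -p0 × p1 = -0.6652 × 0.2447 = -0.1628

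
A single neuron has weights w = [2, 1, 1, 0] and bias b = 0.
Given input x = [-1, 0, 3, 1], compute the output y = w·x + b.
y = 1

y = (2)(-1) + (1)(0) + (1)(3) + (0)(1) + 0 = 1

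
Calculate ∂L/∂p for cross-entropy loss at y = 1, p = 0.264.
∂L/∂p = -3.788

∂L/∂p = -y/p + (1-y)/(1-p) = -1/0.264 + 0 = -3.788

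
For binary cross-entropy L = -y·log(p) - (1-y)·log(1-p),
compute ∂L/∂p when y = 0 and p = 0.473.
∂L/∂p = 1.898

∂L/∂p = -y/p + (1-y)/(1-p) = 0 + 1/0.527 = 1.898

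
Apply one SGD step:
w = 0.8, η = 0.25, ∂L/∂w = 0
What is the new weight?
w_new = 0.8

w_new = w - η·∂L/∂w = 0.8 - 0.25×(0) = 0.8 - (0) = 0.8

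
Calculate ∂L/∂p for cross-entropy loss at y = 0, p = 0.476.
∂L/∂p = 1.908

∂L/∂p = -y/p + (1-y)/(1-p) = 0 + 1/0.524 = 1.908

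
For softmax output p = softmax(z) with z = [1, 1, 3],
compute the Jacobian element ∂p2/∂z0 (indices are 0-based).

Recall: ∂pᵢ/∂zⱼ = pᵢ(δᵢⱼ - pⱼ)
∂p2/∂z0 = -0.08382

p = softmax(z) = [0.1065, 0.1065, 0.787]
p2 = 0.787, p0 = 0.1065

∂p2/∂z0 = -p2 × p0 = -0.787 × 0.1065 = -0.08382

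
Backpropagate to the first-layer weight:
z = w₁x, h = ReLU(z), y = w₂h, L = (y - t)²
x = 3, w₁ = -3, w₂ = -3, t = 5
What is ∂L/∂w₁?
∂L/∂w₁ = 0

Forward pass:
z = w₁x = -3×3 = -9
h = ReLU(-9) = 0
y = w₂h = -3×0 = 0

Backward pass:
∂L/∂y = 2(y - t) = 2(0 - 5) = -10
∂y/∂h = w₂ = -3
∂h/∂z = 0 (ReLU derivative)
∂z/∂w₁ = x = 3

∂L/∂w₁ = -10 × -3 × 0 × 3 = 0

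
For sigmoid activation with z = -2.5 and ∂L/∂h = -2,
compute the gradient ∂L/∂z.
∂L/∂z = -0.1402

σ(-2.5) = 0.07586
σ'(-2.5) = σ(-2.5)(1 - σ(-2.5)) = 0.07586 × 0.9241 = 0.0701
∂L/∂z = ∂L/∂h · σ'(z) = -2 × 0.0701 = -0.1402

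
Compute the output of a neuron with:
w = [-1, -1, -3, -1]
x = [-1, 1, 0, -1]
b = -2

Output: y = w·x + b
y = -1

y = (-1)(-1) + (-1)(1) + (-3)(0) + (-1)(-1) + -2 = -1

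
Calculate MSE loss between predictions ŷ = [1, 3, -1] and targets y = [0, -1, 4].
MSE = 14

MSE = (1/3)((1-0)² + (3--1)² + (-1-4)²) = (1/3)(1 + 16 + 25) = 14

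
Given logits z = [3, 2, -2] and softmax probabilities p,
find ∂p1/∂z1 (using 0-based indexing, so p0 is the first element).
∂p1/∂z1 = 0.196

p = softmax(z) = [0.7275, 0.2676, 0.004902]
p1 = 0.2676

∂p1/∂z1 = p1(1 - p1) = 0.2676 × (1 - 0.2676) = 0.196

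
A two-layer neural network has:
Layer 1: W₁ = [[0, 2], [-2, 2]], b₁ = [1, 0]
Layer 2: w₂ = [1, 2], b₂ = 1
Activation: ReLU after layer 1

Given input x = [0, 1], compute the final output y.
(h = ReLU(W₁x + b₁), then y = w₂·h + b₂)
y = 8

Layer 1 pre-activation: z₁ = [3, 2]
After ReLU: h = [3, 2]
Layer 2 output: y = 1×3 + 2×2 + 1 = 8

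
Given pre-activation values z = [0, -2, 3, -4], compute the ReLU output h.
h = [0, 0, 3, 0]

ReLU applied element-wise: max(0,0)=0, max(0,-2)=0, max(0,3)=3, max(0,-4)=0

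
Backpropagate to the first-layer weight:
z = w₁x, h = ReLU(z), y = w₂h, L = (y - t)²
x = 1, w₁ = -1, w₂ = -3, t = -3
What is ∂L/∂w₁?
∂L/∂w₁ = 0

Forward pass:
z = w₁x = -1×1 = -1
h = ReLU(-1) = 0
y = w₂h = -3×0 = 0

Backward pass:
∂L/∂y = 2(y - t) = 2(0 - -3) = 6
∂y/∂h = w₂ = -3
∂h/∂z = 0 (ReLU derivative)
∂z/∂w₁ = x = 1

∂L/∂w₁ = 6 × -3 × 0 × 1 = 0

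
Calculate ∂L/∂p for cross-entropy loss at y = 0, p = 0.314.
∂L/∂p = 1.458

∂L/∂p = -y/p + (1-y)/(1-p) = 0 + 1/0.686 = 1.458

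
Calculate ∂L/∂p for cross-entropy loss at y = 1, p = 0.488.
∂L/∂p = -2.049

∂L/∂p = -y/p + (1-y)/(1-p) = -1/0.488 + 0 = -2.049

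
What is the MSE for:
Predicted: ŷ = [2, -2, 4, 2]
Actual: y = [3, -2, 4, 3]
MSE = 0.5

MSE = (1/4)((2-3)² + (-2--2)² + (4-4)² + (2-3)²) = (1/4)(1 + 0 + 0 + 1) = 0.5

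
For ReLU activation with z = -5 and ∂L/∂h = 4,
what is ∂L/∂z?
∂L/∂z = 0

h = ReLU(-5) = 0
Since z < 0: ∂h/∂z = 0
∂L/∂z = ∂L/∂h · ∂h/∂z = 4 × 0 = 0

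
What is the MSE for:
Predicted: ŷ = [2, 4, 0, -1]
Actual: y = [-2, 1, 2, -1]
MSE = 7.25

MSE = (1/4)((2--2)² + (4-1)² + (0-2)² + (-1--1)²) = (1/4)(16 + 9 + 4 + 0) = 7.25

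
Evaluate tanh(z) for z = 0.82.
0.6751

tanh(0.82) = (e^(0.82) - e^(-0.82))/(e^(0.82) + e^(-0.82)) = 0.6751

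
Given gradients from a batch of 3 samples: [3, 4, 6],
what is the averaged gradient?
Average gradient = 4.333

Average = (1/3)(3 + 4 + 6) = 13/3 = 4.333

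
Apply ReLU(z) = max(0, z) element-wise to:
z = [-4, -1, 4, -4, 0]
h = [0, 0, 4, 0, 0]

ReLU applied element-wise: max(0,-4)=0, max(0,-1)=0, max(0,4)=4, max(0,-4)=0, max(0,0)=0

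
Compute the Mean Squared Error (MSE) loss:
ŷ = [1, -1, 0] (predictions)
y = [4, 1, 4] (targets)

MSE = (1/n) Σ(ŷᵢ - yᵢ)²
MSE = 9.667

MSE = (1/3)((1-4)² + (-1-1)² + (0-4)²) = (1/3)(9 + 4 + 16) = 9.667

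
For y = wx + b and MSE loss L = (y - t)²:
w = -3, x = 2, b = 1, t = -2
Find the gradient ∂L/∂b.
∂L/∂b = -6

y = wx + b = (-3)(2) + 1 = -5
∂L/∂y = 2(y - t) = 2(-5 - -2) = -6
∂y/∂b = 1
∂L/∂b = ∂L/∂y · ∂y/∂b = -6 × 1 = -6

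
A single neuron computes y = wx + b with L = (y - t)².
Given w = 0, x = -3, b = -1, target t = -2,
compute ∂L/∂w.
∂L/∂w = -6

y = wx + b = (0)(-3) + -1 = -1
∂L/∂y = 2(y - t) = 2(-1 - -2) = 2
∂y/∂w = x = -3
∂L/∂w = ∂L/∂y · ∂y/∂w = 2 × -3 = -6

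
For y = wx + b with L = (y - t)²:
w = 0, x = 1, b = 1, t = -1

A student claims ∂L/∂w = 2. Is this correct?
Incorrect

y = (0)(1) + 1 = 1
∂L/∂y = 2(y - t) = 2(1 - -1) = 4
∂y/∂w = x = 1
∂L/∂w = 4 × 1 = 4

Claimed value: 2
Incorrect: The correct gradient is 4.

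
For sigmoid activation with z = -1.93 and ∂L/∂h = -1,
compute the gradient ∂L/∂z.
∂L/∂z = -0.1107

σ(-1.93) = 0.1268
σ'(-1.93) = σ(-1.93)(1 - σ(-1.93)) = 0.1268 × 0.8732 = 0.1107
∂L/∂z = ∂L/∂h · σ'(z) = -1 × 0.1107 = -0.1107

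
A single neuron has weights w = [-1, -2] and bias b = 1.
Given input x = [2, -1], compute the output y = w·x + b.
y = 1

y = (-1)(2) + (-2)(-1) + 1 = 1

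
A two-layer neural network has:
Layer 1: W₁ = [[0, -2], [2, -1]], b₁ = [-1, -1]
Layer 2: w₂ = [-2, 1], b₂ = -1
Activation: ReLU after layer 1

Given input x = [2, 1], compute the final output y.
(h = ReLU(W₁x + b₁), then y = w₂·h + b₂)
y = 1

Layer 1 pre-activation: z₁ = [-3, 2]
After ReLU: h = [0, 2]
Layer 2 output: y = -2×0 + 1×2 + -1 = 1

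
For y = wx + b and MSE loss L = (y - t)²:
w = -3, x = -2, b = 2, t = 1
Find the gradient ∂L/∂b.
∂L/∂b = 14

y = wx + b = (-3)(-2) + 2 = 8
∂L/∂y = 2(y - t) = 2(8 - 1) = 14
∂y/∂b = 1
∂L/∂b = ∂L/∂y · ∂y/∂b = 14 × 1 = 14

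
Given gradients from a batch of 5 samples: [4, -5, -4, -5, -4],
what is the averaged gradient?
Average gradient = -2.8

Average = (1/5)(4 + -5 + -4 + -5 + -4) = -14/5 = -2.8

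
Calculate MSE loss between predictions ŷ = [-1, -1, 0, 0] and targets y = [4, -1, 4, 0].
MSE = 10.25

MSE = (1/4)((-1-4)² + (-1--1)² + (0-4)² + (0-0)²) = (1/4)(25 + 0 + 16 + 0) = 10.25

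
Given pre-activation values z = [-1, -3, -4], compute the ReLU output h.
h = [0, 0, 0]

ReLU applied element-wise: max(0,-1)=0, max(0,-3)=0, max(0,-4)=0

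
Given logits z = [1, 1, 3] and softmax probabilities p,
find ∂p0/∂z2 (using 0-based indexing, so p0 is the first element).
∂p0/∂z2 = -0.08382

p = softmax(z) = [0.1065, 0.1065, 0.787]
p0 = 0.1065, p2 = 0.787

∂p0/∂z2 = -p0 × p2 = -0.1065 × 0.787 = -0.08382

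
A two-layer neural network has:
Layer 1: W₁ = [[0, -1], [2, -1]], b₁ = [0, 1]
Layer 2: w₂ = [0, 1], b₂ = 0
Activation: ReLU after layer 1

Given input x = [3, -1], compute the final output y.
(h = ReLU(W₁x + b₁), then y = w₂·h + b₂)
y = 8

Layer 1 pre-activation: z₁ = [1, 8]
After ReLU: h = [1, 8]
Layer 2 output: y = 0×1 + 1×8 + 0 = 8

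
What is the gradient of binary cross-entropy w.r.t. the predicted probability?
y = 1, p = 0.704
∂L/∂p = -1.42

∂L/∂p = -y/p + (1-y)/(1-p) = -1/0.704 + 0 = -1.42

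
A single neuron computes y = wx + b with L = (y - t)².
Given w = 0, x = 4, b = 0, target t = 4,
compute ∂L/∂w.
∂L/∂w = -32

y = wx + b = (0)(4) + 0 = 0
∂L/∂y = 2(y - t) = 2(0 - 4) = -8
∂y/∂w = x = 4
∂L/∂w = ∂L/∂y · ∂y/∂w = -8 × 4 = -32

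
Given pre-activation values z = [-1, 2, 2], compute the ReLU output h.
h = [0, 2, 2]

ReLU applied element-wise: max(0,-1)=0, max(0,2)=2, max(0,2)=2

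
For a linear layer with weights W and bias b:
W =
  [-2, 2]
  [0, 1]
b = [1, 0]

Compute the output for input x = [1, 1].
y = [1, 1]

Wx = [-2×1 + 2×1, 0×1 + 1×1]
   = [0, 1]
y = Wx + b = [0 + 1, 1 + 0] = [1, 1]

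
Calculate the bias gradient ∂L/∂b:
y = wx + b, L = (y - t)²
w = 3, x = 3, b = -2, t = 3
∂L/∂b = 8

y = wx + b = (3)(3) + -2 = 7
∂L/∂y = 2(y - t) = 2(7 - 3) = 8
∂y/∂b = 1
∂L/∂b = ∂L/∂y · ∂y/∂b = 8 × 1 = 8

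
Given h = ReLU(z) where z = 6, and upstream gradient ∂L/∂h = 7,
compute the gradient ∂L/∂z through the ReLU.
∂L/∂z = 7

h = ReLU(6) = 6
Since z > 0: ∂h/∂z = 1
∂L/∂z = ∂L/∂h · ∂h/∂z = 7 × 1 = 7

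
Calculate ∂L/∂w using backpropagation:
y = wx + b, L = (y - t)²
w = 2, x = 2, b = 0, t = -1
∂L/∂w = 20

y = wx + b = (2)(2) + 0 = 4
∂L/∂y = 2(y - t) = 2(4 - -1) = 10
∂y/∂w = x = 2
∂L/∂w = ∂L/∂y · ∂y/∂w = 10 × 2 = 20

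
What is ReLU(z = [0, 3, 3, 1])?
h = [0, 3, 3, 1]

ReLU applied element-wise: max(0,0)=0, max(0,3)=3, max(0,3)=3, max(0,1)=1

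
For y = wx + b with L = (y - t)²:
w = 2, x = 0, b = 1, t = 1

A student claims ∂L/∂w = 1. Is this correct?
Incorrect

y = (2)(0) + 1 = 1
∂L/∂y = 2(y - t) = 2(1 - 1) = 0
∂y/∂w = x = 0
∂L/∂w = 0 × 0 = 0

Claimed value: 1
Incorrect: The correct gradient is 0.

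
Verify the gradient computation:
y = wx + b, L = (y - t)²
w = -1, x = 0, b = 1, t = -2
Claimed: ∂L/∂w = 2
Incorrect

y = (-1)(0) + 1 = 1
∂L/∂y = 2(y - t) = 2(1 - -2) = 6
∂y/∂w = x = 0
∂L/∂w = 6 × 0 = 0

Claimed value: 2
Incorrect: The correct gradient is 0.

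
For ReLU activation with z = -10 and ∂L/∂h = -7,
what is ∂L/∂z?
∂L/∂z = 0

h = ReLU(-10) = 0
Since z < 0: ∂h/∂z = 0
∂L/∂z = ∂L/∂h · ∂h/∂z = -7 × 0 = 0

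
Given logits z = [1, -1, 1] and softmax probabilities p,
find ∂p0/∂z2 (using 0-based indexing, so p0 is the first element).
∂p0/∂z2 = -0.2193

p = softmax(z) = [0.4683, 0.06338, 0.4683]
p0 = 0.4683, p2 = 0.4683

∂p0/∂z2 = -p0 × p2 = -0.4683 × 0.4683 = -0.2193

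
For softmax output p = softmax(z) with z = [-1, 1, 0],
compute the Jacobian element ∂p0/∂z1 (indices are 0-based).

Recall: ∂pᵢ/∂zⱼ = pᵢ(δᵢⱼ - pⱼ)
∂p0/∂z1 = -0.05989

p = softmax(z) = [0.09003, 0.6652, 0.2447]
p0 = 0.09003, p1 = 0.6652

∂p0/∂z1 = -p0 × p1 = -0.09003 × 0.6652 = -0.05989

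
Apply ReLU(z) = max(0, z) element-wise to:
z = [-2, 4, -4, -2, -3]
h = [0, 4, 0, 0, 0]

ReLU applied element-wise: max(0,-2)=0, max(0,4)=4, max(0,-4)=0, max(0,-2)=0, max(0,-3)=0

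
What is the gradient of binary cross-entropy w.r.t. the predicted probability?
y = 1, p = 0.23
∂L/∂p = -4.348

∂L/∂p = -y/p + (1-y)/(1-p) = -1/0.23 + 0 = -4.348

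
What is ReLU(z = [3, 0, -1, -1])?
h = [3, 0, 0, 0]

ReLU applied element-wise: max(0,3)=3, max(0,0)=0, max(0,-1)=0, max(0,-1)=0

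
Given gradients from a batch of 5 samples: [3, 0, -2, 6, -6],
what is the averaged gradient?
Average gradient = 0.2

Average = (1/5)(3 + 0 + -2 + 6 + -6) = 1/5 = 0.2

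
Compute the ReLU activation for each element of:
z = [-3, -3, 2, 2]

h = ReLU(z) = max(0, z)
h = [0, 0, 2, 2]

ReLU applied element-wise: max(0,-3)=0, max(0,-3)=0, max(0,2)=2, max(0,2)=2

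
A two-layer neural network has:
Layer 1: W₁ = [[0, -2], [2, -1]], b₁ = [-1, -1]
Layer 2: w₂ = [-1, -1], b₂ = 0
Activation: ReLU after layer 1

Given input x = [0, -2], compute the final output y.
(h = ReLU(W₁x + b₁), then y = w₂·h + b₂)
y = -4

Layer 1 pre-activation: z₁ = [3, 1]
After ReLU: h = [3, 1]
Layer 2 output: y = -1×3 + -1×1 + 0 = -4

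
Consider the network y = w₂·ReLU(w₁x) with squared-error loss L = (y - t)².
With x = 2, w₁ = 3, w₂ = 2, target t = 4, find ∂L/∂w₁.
∂L/∂w₁ = 64

Forward pass:
z = w₁x = 3×2 = 6
h = ReLU(6) = 6
y = w₂h = 2×6 = 12

Backward pass:
∂L/∂y = 2(y - t) = 2(12 - 4) = 16
∂y/∂h = w₂ = 2
∂h/∂z = 1 (ReLU derivative)
∂z/∂w₁ = x = 2

∂L/∂w₁ = 16 × 2 × 1 × 2 = 64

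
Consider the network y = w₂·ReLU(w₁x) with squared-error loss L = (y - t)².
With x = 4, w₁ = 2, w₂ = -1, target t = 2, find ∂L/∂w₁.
∂L/∂w₁ = 80

Forward pass:
z = w₁x = 2×4 = 8
h = ReLU(8) = 8
y = w₂h = -1×8 = -8

Backward pass:
∂L/∂y = 2(y - t) = 2(-8 - 2) = -20
∂y/∂h = w₂ = -1
∂h/∂z = 1 (ReLU derivative)
∂z/∂w₁ = x = 4

∂L/∂w₁ = -20 × -1 × 1 × 4 = 80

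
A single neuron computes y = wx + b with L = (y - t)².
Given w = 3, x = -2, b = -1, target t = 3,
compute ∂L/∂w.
∂L/∂w = 40

y = wx + b = (3)(-2) + -1 = -7
∂L/∂y = 2(y - t) = 2(-7 - 3) = -20
∂y/∂w = x = -2
∂L/∂w = ∂L/∂y · ∂y/∂w = -20 × -2 = 40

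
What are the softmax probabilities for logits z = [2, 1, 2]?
p = [0.4223, 0.1554, 0.4223]

exp(z) = [7.389, 2.718, 7.389]
Sum = 17.5
p = [0.4223, 0.1554, 0.4223]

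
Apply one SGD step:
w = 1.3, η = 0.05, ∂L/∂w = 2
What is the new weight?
w_new = 1.2

w_new = w - η·∂L/∂w = 1.3 - 0.05×(2) = 1.3 - (0.1) = 1.2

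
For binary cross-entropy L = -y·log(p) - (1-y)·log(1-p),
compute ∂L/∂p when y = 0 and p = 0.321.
∂L/∂p = 1.473

∂L/∂p = -y/p + (1-y)/(1-p) = 0 + 1/0.679 = 1.473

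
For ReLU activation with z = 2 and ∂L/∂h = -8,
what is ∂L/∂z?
∂L/∂z = -8

h = ReLU(2) = 2
Since z > 0: ∂h/∂z = 1
∂L/∂z = ∂L/∂h · ∂h/∂z = -8 × 1 = -8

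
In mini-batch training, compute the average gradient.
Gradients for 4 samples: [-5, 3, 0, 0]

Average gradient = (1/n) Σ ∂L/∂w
Average gradient = -0.5

Average = (1/4)(-5 + 3 + 0 + 0) = -2/4 = -0.5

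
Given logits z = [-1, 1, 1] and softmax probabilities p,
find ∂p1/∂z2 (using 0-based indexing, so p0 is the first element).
∂p1/∂z2 = -0.2193

p = softmax(z) = [0.06338, 0.4683, 0.4683]
p1 = 0.4683, p2 = 0.4683

∂p1/∂z2 = -p1 × p2 = -0.4683 × 0.4683 = -0.2193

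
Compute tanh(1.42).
0.8896

tanh(1.42) = (e^(1.42) - e^(-1.42))/(e^(1.42) + e^(-1.42)) = 0.8896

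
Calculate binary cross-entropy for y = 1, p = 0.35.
L = 1.05

L = -1·log(0.35) - 0·log(0.65) = -log(0.35) = 1.05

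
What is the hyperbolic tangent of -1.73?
-0.9391

tanh(-1.73) = (e^(-1.73) - e^(1.73))/(e^(-1.73) + e^(1.73)) = -0.9391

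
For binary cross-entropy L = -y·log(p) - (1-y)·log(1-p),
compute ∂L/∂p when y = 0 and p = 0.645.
∂L/∂p = 2.817

∂L/∂p = -y/p + (1-y)/(1-p) = 0 + 1/0.355 = 2.817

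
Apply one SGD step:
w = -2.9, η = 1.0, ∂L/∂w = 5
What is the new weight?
w_new = -7.9

w_new = w - η·∂L/∂w = -2.9 - 1.0×(5) = -2.9 - (5) = -7.9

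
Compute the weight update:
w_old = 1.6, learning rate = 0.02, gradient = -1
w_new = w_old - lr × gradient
w_new = 1.62

w_new = w - η·∂L/∂w = 1.6 - 0.02×(-1) = 1.6 - (-0.02) = 1.62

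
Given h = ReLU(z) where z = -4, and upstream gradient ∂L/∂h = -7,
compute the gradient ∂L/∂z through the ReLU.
∂L/∂z = 0

h = ReLU(-4) = 0
Since z < 0: ∂h/∂z = 0
∂L/∂z = ∂L/∂h · ∂h/∂z = -7 × 0 = 0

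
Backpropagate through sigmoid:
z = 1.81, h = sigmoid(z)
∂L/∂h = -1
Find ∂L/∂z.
∂L/∂z = -0.1209

σ(1.81) = 0.8594
σ'(1.81) = σ(1.81)(1 - σ(1.81)) = 0.8594 × 0.1406 = 0.1209
∂L/∂z = ∂L/∂h · σ'(z) = -1 × 0.1209 = -0.1209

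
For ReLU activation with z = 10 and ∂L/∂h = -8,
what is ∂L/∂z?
∂L/∂z = -8

h = ReLU(10) = 10
Since z > 0: ∂h/∂z = 1
∂L/∂z = ∂L/∂h · ∂h/∂z = -8 × 1 = -8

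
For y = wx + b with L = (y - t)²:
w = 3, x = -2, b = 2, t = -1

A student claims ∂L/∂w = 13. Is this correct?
Incorrect

y = (3)(-2) + 2 = -4
∂L/∂y = 2(y - t) = 2(-4 - -1) = -6
∂y/∂w = x = -2
∂L/∂w = -6 × -2 = 12

Claimed value: 13
Incorrect: The correct gradient is 12.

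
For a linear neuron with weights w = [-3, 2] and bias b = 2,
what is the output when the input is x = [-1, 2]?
y = 9

y = (-3)(-1) + (2)(2) + 2 = 9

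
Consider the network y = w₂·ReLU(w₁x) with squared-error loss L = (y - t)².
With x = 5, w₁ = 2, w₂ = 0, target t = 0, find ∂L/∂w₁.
∂L/∂w₁ = 0

Forward pass:
z = w₁x = 2×5 = 10
h = ReLU(10) = 10
y = w₂h = 0×10 = 0

Backward pass:
∂L/∂y = 2(y - t) = 2(0 - 0) = 0
∂y/∂h = w₂ = 0
∂h/∂z = 1 (ReLU derivative)
∂z/∂w₁ = x = 5

∂L/∂w₁ = 0 × 0 × 1 × 5 = 0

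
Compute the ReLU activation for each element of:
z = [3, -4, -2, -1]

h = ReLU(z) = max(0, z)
h = [3, 0, 0, 0]

ReLU applied element-wise: max(0,3)=3, max(0,-4)=0, max(0,-2)=0, max(0,-1)=0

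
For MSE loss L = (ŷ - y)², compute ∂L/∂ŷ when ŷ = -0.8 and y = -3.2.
∂L/∂ŷ = 4.8

∂L/∂ŷ = 2(ŷ - y) = 2(-0.8 - -3.2) = 2(2.4) = 4.8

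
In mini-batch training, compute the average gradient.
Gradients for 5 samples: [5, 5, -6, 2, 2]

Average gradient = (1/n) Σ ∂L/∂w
Average gradient = 1.6

Average = (1/5)(5 + 5 + -6 + 2 + 2) = 8/5 = 1.6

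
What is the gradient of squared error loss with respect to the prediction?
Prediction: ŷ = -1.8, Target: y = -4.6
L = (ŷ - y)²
∂L/∂ŷ = 5.6

∂L/∂ŷ = 2(ŷ - y) = 2(-1.8 - -4.6) = 2(2.8) = 5.6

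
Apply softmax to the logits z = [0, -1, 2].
p = [0.1142, 0.042, 0.8438]

exp(z) = [1, 0.3679, 7.389]
Sum = 8.757
p = [0.1142, 0.042, 0.8438]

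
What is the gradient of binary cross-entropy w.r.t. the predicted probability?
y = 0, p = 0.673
∂L/∂p = 3.058

∂L/∂p = -y/p + (1-y)/(1-p) = 0 + 1/0.327 = 3.058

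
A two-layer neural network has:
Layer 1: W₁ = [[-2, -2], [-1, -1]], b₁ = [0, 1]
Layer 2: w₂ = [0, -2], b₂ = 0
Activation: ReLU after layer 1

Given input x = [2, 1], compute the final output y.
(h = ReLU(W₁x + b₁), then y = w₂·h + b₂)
y = 0

Layer 1 pre-activation: z₁ = [-6, -2]
After ReLU: h = [0, 0]
Layer 2 output: y = 0×0 + -2×0 + 0 = 0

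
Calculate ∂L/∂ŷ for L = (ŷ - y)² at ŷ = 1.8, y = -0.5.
∂L/∂ŷ = 4.6

∂L/∂ŷ = 2(ŷ - y) = 2(1.8 - -0.5) = 2(2.3) = 4.6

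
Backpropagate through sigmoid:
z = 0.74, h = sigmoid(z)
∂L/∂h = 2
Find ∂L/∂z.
∂L/∂z = 0.4373

σ(0.74) = 0.677
σ'(0.74) = σ(0.74)(1 - σ(0.74)) = 0.677 × 0.323 = 0.2187
∂L/∂z = ∂L/∂h · σ'(z) = 2 × 0.2187 = 0.4373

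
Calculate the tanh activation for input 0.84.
0.6858

tanh(0.84) = (e^(0.84) - e^(-0.84))/(e^(0.84) + e^(-0.84)) = 0.6858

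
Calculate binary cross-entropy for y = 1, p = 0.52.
L = 0.6539

L = -1·log(0.52) - 0·log(0.48) = -log(0.52) = 0.6539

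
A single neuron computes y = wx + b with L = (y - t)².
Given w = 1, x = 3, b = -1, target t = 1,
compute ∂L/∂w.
∂L/∂w = 6

y = wx + b = (1)(3) + -1 = 2
∂L/∂y = 2(y - t) = 2(2 - 1) = 2
∂y/∂w = x = 3
∂L/∂w = ∂L/∂y · ∂y/∂w = 2 × 3 = 6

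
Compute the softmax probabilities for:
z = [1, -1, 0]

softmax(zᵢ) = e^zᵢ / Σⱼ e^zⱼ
p = [0.6652, 0.09, 0.2447]

exp(z) = [2.718, 0.3679, 1]
Sum = 4.086
p = [0.6652, 0.09, 0.2447]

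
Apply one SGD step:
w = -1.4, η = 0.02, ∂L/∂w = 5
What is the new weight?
w_new = -1.5

w_new = w - η·∂L/∂w = -1.4 - 0.02×(5) = -1.4 - (0.1) = -1.5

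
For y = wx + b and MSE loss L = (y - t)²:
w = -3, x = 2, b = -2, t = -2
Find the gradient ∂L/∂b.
∂L/∂b = -12

y = wx + b = (-3)(2) + -2 = -8
∂L/∂y = 2(y - t) = 2(-8 - -2) = -12
∂y/∂b = 1
∂L/∂b = ∂L/∂y · ∂y/∂b = -12 × 1 = -12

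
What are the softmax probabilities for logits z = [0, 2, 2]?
p = [0.0634, 0.4683, 0.4683]

exp(z) = [1, 7.389, 7.389]
Sum = 15.78
p = [0.0634, 0.4683, 0.4683]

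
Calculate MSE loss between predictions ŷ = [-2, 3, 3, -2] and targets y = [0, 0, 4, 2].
MSE = 7.5

MSE = (1/4)((-2-0)² + (3-0)² + (3-4)² + (-2-2)²) = (1/4)(4 + 9 + 1 + 16) = 7.5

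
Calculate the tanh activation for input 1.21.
0.8367

tanh(1.21) = (e^(1.21) - e^(-1.21))/(e^(1.21) + e^(-1.21)) = 0.8367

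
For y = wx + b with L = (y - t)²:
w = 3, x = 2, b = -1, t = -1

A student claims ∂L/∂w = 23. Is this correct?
Incorrect

y = (3)(2) + -1 = 5
∂L/∂y = 2(y - t) = 2(5 - -1) = 12
∂y/∂w = x = 2
∂L/∂w = 12 × 2 = 24

Claimed value: 23
Incorrect: The correct gradient is 24.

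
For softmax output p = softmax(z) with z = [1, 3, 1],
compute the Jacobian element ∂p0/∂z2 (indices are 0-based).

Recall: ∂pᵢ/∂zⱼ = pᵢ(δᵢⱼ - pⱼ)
∂p0/∂z2 = -0.01134

p = softmax(z) = [0.1065, 0.787, 0.1065]
p0 = 0.1065, p2 = 0.1065

∂p0/∂z2 = -p0 × p2 = -0.1065 × 0.1065 = -0.01134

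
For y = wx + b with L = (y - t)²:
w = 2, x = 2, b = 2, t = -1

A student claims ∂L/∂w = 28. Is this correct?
Correct

y = (2)(2) + 2 = 6
∂L/∂y = 2(y - t) = 2(6 - -1) = 14
∂y/∂w = x = 2
∂L/∂w = 14 × 2 = 28

Claimed value: 28
Correct: The correct gradient is 28.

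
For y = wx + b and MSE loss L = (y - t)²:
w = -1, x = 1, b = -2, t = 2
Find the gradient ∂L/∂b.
∂L/∂b = -10

y = wx + b = (-1)(1) + -2 = -3
∂L/∂y = 2(y - t) = 2(-3 - 2) = -10
∂y/∂b = 1
∂L/∂b = ∂L/∂y · ∂y/∂b = -10 × 1 = -10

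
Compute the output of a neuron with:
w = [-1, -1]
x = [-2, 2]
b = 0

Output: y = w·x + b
y = 0

y = (-1)(-2) + (-1)(2) + 0 = 0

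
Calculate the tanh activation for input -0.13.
-0.1293

tanh(-0.13) = (e^(-0.13) - e^(0.13))/(e^(-0.13) + e^(0.13)) = -0.1293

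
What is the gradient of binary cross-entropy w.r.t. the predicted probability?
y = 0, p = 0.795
∂L/∂p = 4.878

∂L/∂p = -y/p + (1-y)/(1-p) = 0 + 1/0.205 = 4.878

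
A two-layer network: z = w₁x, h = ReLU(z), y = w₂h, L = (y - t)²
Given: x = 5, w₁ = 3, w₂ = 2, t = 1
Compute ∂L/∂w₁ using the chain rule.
∂L/∂w₁ = 580

Forward pass:
z = w₁x = 3×5 = 15
h = ReLU(15) = 15
y = w₂h = 2×15 = 30

Backward pass:
∂L/∂y = 2(y - t) = 2(30 - 1) = 58
∂y/∂h = w₂ = 2
∂h/∂z = 1 (ReLU derivative)
∂z/∂w₁ = x = 5

∂L/∂w₁ = 58 × 2 × 1 × 5 = 580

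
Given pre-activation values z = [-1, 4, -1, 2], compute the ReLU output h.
h = [0, 4, 0, 2]

ReLU applied element-wise: max(0,-1)=0, max(0,4)=4, max(0,-1)=0, max(0,2)=2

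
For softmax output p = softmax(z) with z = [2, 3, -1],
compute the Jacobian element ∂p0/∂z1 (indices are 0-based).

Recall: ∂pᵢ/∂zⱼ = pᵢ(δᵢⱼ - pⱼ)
∂p0/∂z1 = -0.1915

p = softmax(z) = [0.2654, 0.7214, 0.01321]
p0 = 0.2654, p1 = 0.7214

∂p0/∂z1 = -p0 × p1 = -0.2654 × 0.7214 = -0.1915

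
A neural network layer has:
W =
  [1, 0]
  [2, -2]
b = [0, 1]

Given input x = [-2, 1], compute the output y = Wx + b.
y = [-2, -5]

Wx = [1×-2 + 0×1, 2×-2 + -2×1]
   = [-2, -6]
y = Wx + b = [-2 + 0, -6 + 1] = [-2, -5]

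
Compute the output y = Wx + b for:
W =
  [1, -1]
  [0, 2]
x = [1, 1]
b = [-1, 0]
y = [-1, 2]

Wx = [1×1 + -1×1, 0×1 + 2×1]
   = [0, 2]
y = Wx + b = [0 + -1, 2 + 0] = [-1, 2]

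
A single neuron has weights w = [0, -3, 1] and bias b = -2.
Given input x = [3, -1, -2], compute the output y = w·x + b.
y = -1

y = (0)(3) + (-3)(-1) + (1)(-2) + -2 = -1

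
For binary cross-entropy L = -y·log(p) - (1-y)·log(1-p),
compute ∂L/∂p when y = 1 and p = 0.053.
∂L/∂p = -18.87

∂L/∂p = -y/p + (1-y)/(1-p) = -1/0.053 + 0 = -18.87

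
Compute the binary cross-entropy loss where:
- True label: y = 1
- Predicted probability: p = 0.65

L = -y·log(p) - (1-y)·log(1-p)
L = 0.4308

L = -1·log(0.65) - 0·log(0.35) = -log(0.65) = 0.4308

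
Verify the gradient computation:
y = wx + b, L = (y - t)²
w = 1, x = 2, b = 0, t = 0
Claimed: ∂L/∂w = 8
Correct

y = (1)(2) + 0 = 2
∂L/∂y = 2(y - t) = 2(2 - 0) = 4
∂y/∂w = x = 2
∂L/∂w = 4 × 2 = 8

Claimed value: 8
Correct: The correct gradient is 8.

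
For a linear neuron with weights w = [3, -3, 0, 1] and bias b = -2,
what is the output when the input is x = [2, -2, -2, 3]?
y = 13

y = (3)(2) + (-3)(-2) + (0)(-2) + (1)(3) + -2 = 13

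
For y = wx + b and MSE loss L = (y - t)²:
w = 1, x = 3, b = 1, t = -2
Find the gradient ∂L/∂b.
∂L/∂b = 12

y = wx + b = (1)(3) + 1 = 4
∂L/∂y = 2(y - t) = 2(4 - -2) = 12
∂y/∂b = 1
∂L/∂b = ∂L/∂y · ∂y/∂b = 12 × 1 = 12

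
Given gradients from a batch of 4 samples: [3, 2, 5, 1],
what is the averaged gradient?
Average gradient = 2.75

Average = (1/4)(3 + 2 + 5 + 1) = 11/4 = 2.75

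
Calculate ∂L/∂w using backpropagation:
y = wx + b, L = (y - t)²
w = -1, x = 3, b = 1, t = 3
∂L/∂w = -30

y = wx + b = (-1)(3) + 1 = -2
∂L/∂y = 2(y - t) = 2(-2 - 3) = -10
∂y/∂w = x = 3
∂L/∂w = ∂L/∂y · ∂y/∂w = -10 × 3 = -30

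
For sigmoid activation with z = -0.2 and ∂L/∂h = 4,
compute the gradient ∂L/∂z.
∂L/∂z = 0.9901

σ(-0.2) = 0.4502
σ'(-0.2) = σ(-0.2)(1 - σ(-0.2)) = 0.4502 × 0.5498 = 0.2475
∂L/∂z = ∂L/∂h · σ'(z) = 4 × 0.2475 = 0.9901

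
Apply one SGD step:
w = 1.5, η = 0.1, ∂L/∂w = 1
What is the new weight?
w_new = 1.4

w_new = w - η·∂L/∂w = 1.5 - 0.1×(1) = 1.5 - (0.1) = 1.4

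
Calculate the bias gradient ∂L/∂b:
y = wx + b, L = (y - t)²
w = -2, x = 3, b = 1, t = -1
∂L/∂b = -8

y = wx + b = (-2)(3) + 1 = -5
∂L/∂y = 2(y - t) = 2(-5 - -1) = -8
∂y/∂b = 1
∂L/∂b = ∂L/∂y · ∂y/∂b = -8 × 1 = -8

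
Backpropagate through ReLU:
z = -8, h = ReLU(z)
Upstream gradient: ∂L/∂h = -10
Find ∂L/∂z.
∂L/∂z = 0

h = ReLU(-8) = 0
Since z < 0: ∂h/∂z = 0
∂L/∂z = ∂L/∂h · ∂h/∂z = -10 × 0 = 0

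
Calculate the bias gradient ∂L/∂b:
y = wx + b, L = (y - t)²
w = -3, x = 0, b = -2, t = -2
∂L/∂b = 0

y = wx + b = (-3)(0) + -2 = -2
∂L/∂y = 2(y - t) = 2(-2 - -2) = 0
∂y/∂b = 1
∂L/∂b = ∂L/∂y · ∂y/∂b = 0 × 1 = 0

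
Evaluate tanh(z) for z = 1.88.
0.9545

tanh(1.88) = (e^(1.88) - e^(-1.88))/(e^(1.88) + e^(-1.88)) = 0.9545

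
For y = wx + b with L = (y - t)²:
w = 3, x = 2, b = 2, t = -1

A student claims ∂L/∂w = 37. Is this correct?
Incorrect

y = (3)(2) + 2 = 8
∂L/∂y = 2(y - t) = 2(8 - -1) = 18
∂y/∂w = x = 2
∂L/∂w = 18 × 2 = 36

Claimed value: 37
Incorrect: The correct gradient is 36.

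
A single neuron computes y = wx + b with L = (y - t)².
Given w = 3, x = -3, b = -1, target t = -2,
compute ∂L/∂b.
∂L/∂b = -16

y = wx + b = (3)(-3) + -1 = -10
∂L/∂y = 2(y - t) = 2(-10 - -2) = -16
∂y/∂b = 1
∂L/∂b = ∂L/∂y · ∂y/∂b = -16 × 1 = -16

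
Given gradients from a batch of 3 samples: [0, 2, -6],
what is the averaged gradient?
Average gradient = -1.333

Average = (1/3)(0 + 2 + -6) = -4/3 = -1.333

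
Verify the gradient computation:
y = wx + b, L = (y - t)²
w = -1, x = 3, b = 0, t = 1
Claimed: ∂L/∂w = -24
Correct

y = (-1)(3) + 0 = -3
∂L/∂y = 2(y - t) = 2(-3 - 1) = -8
∂y/∂w = x = 3
∂L/∂w = -8 × 3 = -24

Claimed value: -24
Correct: The correct gradient is -24.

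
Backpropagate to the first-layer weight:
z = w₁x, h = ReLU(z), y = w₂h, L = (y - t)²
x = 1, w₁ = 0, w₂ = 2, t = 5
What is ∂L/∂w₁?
∂L/∂w₁ = 0

Forward pass:
z = w₁x = 0×1 = 0
h = ReLU(0) = 0
y = w₂h = 2×0 = 0

Backward pass:
∂L/∂y = 2(y - t) = 2(0 - 5) = -10
∂y/∂h = w₂ = 2
∂h/∂z = 0 (ReLU derivative)
∂z/∂w₁ = x = 1

∂L/∂w₁ = -10 × 2 × 0 × 1 = 0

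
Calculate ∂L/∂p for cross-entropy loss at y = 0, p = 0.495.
∂L/∂p = 1.98

∂L/∂p = -y/p + (1-y)/(1-p) = 0 + 1/0.505 = 1.98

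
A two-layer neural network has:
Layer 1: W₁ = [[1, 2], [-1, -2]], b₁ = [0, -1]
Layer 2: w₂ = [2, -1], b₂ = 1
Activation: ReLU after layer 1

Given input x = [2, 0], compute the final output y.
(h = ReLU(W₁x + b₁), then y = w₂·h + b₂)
y = 5

Layer 1 pre-activation: z₁ = [2, -3]
After ReLU: h = [2, 0]
Layer 2 output: y = 2×2 + -1×0 + 1 = 5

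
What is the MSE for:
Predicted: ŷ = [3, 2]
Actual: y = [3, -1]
MSE = 4.5

MSE = (1/2)((3-3)² + (2--1)²) = (1/2)(0 + 9) = 4.5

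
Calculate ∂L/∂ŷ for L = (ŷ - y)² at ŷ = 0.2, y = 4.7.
∂L/∂ŷ = -9.0

∂L/∂ŷ = 2(ŷ - y) = 2(0.2 - 4.7) = 2(-4.5) = -9.0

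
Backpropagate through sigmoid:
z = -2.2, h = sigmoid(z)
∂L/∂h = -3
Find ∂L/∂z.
∂L/∂z = -0.2694

σ(-2.2) = 0.09975
σ'(-2.2) = σ(-2.2)(1 - σ(-2.2)) = 0.09975 × 0.9002 = 0.0898
∂L/∂z = ∂L/∂h · σ'(z) = -3 × 0.0898 = -0.2694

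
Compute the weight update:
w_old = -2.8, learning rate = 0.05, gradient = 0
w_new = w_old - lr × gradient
w_new = -2.8

w_new = w - η·∂L/∂w = -2.8 - 0.05×(0) = -2.8 - (0) = -2.8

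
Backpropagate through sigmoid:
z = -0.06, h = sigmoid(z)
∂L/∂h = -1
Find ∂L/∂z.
∂L/∂z = -0.2498

σ(-0.06) = 0.485
σ'(-0.06) = σ(-0.06)(1 - σ(-0.06)) = 0.485 × 0.515 = 0.2498
∂L/∂z = ∂L/∂h · σ'(z) = -1 × 0.2498 = -0.2498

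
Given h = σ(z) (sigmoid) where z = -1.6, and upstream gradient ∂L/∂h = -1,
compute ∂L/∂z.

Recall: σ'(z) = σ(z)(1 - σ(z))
∂L/∂z = -0.1398

σ(-1.6) = 0.168
σ'(-1.6) = σ(-1.6)(1 - σ(-1.6)) = 0.168 × 0.832 = 0.1398
∂L/∂z = ∂L/∂h · σ'(z) = -1 × 0.1398 = -0.1398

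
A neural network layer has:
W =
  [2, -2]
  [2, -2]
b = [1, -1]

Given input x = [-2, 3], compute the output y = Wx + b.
y = [-9, -11]

Wx = [2×-2 + -2×3, 2×-2 + -2×3]
   = [-10, -10]
y = Wx + b = [-10 + 1, -10 + -1] = [-9, -11]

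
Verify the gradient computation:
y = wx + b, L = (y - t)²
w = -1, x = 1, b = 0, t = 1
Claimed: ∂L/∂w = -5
Incorrect

y = (-1)(1) + 0 = -1
∂L/∂y = 2(y - t) = 2(-1 - 1) = -4
∂y/∂w = x = 1
∂L/∂w = -4 × 1 = -4

Claimed value: -5
Incorrect: The correct gradient is -4.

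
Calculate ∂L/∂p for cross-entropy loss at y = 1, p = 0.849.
∂L/∂p = -1.178

∂L/∂p = -y/p + (1-y)/(1-p) = -1/0.849 + 0 = -1.178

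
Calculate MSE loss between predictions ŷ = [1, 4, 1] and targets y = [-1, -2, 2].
MSE = 13.67

MSE = (1/3)((1--1)² + (4--2)² + (1-2)²) = (1/3)(4 + 36 + 1) = 13.67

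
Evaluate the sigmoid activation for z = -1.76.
0.1468

sigmoid(-1.76) = 1/(1 + e^(1.76)) = 1/(1 + 5.812) = 0.1468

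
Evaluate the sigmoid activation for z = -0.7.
0.3318

sigmoid(-0.7) = 1/(1 + e^(0.7)) = 1/(1 + 2.014) = 0.3318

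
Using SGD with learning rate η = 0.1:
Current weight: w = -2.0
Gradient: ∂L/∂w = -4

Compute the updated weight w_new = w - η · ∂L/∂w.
w_new = -1.6

w_new = w - η·∂L/∂w = -2.0 - 0.1×(-4) = -2.0 - (-0.4) = -1.6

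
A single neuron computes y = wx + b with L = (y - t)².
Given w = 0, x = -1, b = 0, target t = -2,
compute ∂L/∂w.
∂L/∂w = -4

y = wx + b = (0)(-1) + 0 = 0
∂L/∂y = 2(y - t) = 2(0 - -2) = 4
∂y/∂w = x = -1
∂L/∂w = ∂L/∂y · ∂y/∂w = 4 × -1 = -4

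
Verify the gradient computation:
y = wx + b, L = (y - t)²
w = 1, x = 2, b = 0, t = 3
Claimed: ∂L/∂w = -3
Incorrect

y = (1)(2) + 0 = 2
∂L/∂y = 2(y - t) = 2(2 - 3) = -2
∂y/∂w = x = 2
∂L/∂w = -2 × 2 = -4

Claimed value: -3
Incorrect: The correct gradient is -4.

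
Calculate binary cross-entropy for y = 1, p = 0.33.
L = 1.109

L = -1·log(0.33) - 0·log(0.67) = -log(0.33) = 1.109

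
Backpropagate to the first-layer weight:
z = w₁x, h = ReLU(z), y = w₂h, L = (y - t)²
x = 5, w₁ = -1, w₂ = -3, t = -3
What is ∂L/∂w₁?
∂L/∂w₁ = 0

Forward pass:
z = w₁x = -1×5 = -5
h = ReLU(-5) = 0
y = w₂h = -3×0 = 0

Backward pass:
∂L/∂y = 2(y - t) = 2(0 - -3) = 6
∂y/∂h = w₂ = -3
∂h/∂z = 0 (ReLU derivative)
∂z/∂w₁ = x = 5

∂L/∂w₁ = 6 × -3 × 0 × 5 = 0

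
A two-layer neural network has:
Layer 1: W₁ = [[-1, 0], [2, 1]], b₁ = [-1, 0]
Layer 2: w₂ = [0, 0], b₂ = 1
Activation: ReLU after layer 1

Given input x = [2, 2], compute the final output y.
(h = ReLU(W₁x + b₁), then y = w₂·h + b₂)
y = 1

Layer 1 pre-activation: z₁ = [-3, 6]
After ReLU: h = [0, 6]
Layer 2 output: y = 0×0 + 0×6 + 1 = 1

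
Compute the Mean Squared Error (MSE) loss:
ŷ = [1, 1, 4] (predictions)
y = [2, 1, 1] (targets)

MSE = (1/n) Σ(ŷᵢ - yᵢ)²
MSE = 3.333

MSE = (1/3)((1-2)² + (1-1)² + (4-1)²) = (1/3)(1 + 0 + 9) = 3.333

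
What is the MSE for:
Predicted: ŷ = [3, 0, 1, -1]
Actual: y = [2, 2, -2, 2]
MSE = 5.75

MSE = (1/4)((3-2)² + (0-2)² + (1--2)² + (-1-2)²) = (1/4)(1 + 4 + 9 + 9) = 5.75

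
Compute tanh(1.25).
0.8483

tanh(1.25) = (e^(1.25) - e^(-1.25))/(e^(1.25) + e^(-1.25)) = 0.8483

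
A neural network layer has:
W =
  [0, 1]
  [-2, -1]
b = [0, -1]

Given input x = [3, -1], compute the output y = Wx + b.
y = [-1, -6]

Wx = [0×3 + 1×-1, -2×3 + -1×-1]
   = [-1, -5]
y = Wx + b = [-1 + 0, -5 + -1] = [-1, -6]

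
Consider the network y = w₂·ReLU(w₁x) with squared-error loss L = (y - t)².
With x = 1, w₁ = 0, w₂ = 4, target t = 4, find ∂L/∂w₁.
∂L/∂w₁ = 0

Forward pass:
z = w₁x = 0×1 = 0
h = ReLU(0) = 0
y = w₂h = 4×0 = 0

Backward pass:
∂L/∂y = 2(y - t) = 2(0 - 4) = -8
∂y/∂h = w₂ = 4
∂h/∂z = 0 (ReLU derivative)
∂z/∂w₁ = x = 1

∂L/∂w₁ = -8 × 4 × 0 × 1 = 0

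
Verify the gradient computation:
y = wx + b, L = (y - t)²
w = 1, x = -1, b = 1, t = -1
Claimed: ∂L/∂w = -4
Incorrect

y = (1)(-1) + 1 = 0
∂L/∂y = 2(y - t) = 2(0 - -1) = 2
∂y/∂w = x = -1
∂L/∂w = 2 × -1 = -2

Claimed value: -4
Incorrect: The correct gradient is -2.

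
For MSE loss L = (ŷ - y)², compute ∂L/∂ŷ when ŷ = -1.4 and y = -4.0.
∂L/∂ŷ = 5.2

∂L/∂ŷ = 2(ŷ - y) = 2(-1.4 - -4.0) = 2(2.6) = 5.2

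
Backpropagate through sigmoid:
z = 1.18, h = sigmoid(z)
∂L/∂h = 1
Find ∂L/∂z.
∂L/∂z = 0.1798

σ(1.18) = 0.7649
σ'(1.18) = σ(1.18)(1 - σ(1.18)) = 0.7649 × 0.2351 = 0.1798
∂L/∂z = ∂L/∂h · σ'(z) = 1 × 0.1798 = 0.1798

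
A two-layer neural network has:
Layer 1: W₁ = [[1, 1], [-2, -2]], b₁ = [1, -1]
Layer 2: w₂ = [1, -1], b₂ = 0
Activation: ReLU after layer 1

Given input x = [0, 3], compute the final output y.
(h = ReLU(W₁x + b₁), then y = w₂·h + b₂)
y = 4

Layer 1 pre-activation: z₁ = [4, -7]
After ReLU: h = [4, 0]
Layer 2 output: y = 1×4 + -1×0 + 0 = 4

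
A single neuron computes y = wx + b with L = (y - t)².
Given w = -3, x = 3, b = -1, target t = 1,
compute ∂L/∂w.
∂L/∂w = -66

y = wx + b = (-3)(3) + -1 = -10
∂L/∂y = 2(y - t) = 2(-10 - 1) = -22
∂y/∂w = x = 3
∂L/∂w = ∂L/∂y · ∂y/∂w = -22 × 3 = -66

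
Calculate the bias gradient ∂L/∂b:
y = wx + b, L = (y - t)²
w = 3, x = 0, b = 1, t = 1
∂L/∂b = 0

y = wx + b = (3)(0) + 1 = 1
∂L/∂y = 2(y - t) = 2(1 - 1) = 0
∂y/∂b = 1
∂L/∂b = ∂L/∂y · ∂y/∂b = 0 × 1 = 0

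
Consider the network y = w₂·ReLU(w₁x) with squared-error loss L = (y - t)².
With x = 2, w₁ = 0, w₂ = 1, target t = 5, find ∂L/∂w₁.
∂L/∂w₁ = 0

Forward pass:
z = w₁x = 0×2 = 0
h = ReLU(0) = 0
y = w₂h = 1×0 = 0

Backward pass:
∂L/∂y = 2(y - t) = 2(0 - 5) = -10
∂y/∂h = w₂ = 1
∂h/∂z = 0 (ReLU derivative)
∂z/∂w₁ = x = 2

∂L/∂w₁ = -10 × 1 × 0 × 2 = 0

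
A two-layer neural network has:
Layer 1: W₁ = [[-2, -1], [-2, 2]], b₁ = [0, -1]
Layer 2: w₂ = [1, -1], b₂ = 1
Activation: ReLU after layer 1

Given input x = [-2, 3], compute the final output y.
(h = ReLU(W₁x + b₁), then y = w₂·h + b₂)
y = -7

Layer 1 pre-activation: z₁ = [1, 9]
After ReLU: h = [1, 9]
Layer 2 output: y = 1×1 + -1×9 + 1 = -7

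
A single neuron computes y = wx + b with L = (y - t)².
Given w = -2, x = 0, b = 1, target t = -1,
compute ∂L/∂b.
∂L/∂b = 4

y = wx + b = (-2)(0) + 1 = 1
∂L/∂y = 2(y - t) = 2(1 - -1) = 4
∂y/∂b = 1
∂L/∂b = ∂L/∂y · ∂y/∂b = 4 × 1 = 4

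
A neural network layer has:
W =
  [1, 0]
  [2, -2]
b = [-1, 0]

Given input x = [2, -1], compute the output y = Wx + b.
y = [1, 6]

Wx = [1×2 + 0×-1, 2×2 + -2×-1]
   = [2, 6]
y = Wx + b = [2 + -1, 6 + 0] = [1, 6]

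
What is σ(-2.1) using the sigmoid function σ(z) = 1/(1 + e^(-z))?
0.1091

sigmoid(-2.1) = 1/(1 + e^(2.1)) = 1/(1 + 8.166) = 0.1091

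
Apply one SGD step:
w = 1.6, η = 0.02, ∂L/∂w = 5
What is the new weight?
w_new = 1.5

w_new = w - η·∂L/∂w = 1.6 - 0.02×(5) = 1.6 - (0.1) = 1.5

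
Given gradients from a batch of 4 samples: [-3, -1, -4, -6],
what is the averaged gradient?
Average gradient = -3.5

Average = (1/4)(-3 + -1 + -4 + -6) = -14/4 = -3.5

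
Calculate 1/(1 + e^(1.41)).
0.1962

sigmoid(-1.41) = 1/(1 + e^(1.41)) = 1/(1 + 4.096) = 0.1962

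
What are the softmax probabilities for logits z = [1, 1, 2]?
p = [0.2119, 0.2119, 0.5761]

exp(z) = [2.718, 2.718, 7.389]
Sum = 12.83
p = [0.2119, 0.2119, 0.5761]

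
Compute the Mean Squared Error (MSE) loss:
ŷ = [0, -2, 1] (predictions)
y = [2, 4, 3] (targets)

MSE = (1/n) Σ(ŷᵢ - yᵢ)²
MSE = 14.67

MSE = (1/3)((0-2)² + (-2-4)² + (1-3)²) = (1/3)(4 + 36 + 4) = 14.67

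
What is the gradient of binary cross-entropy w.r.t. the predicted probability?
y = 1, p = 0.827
∂L/∂p = -1.209

∂L/∂p = -y/p + (1-y)/(1-p) = -1/0.827 + 0 = -1.209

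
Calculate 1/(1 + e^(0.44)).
0.3917

sigmoid(-0.44) = 1/(1 + e^(0.44)) = 1/(1 + 1.553) = 0.3917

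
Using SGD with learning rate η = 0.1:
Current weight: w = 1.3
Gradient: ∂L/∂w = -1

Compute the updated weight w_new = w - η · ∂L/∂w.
w_new = 1.4

w_new = w - η·∂L/∂w = 1.3 - 0.1×(-1) = 1.3 - (-0.1) = 1.4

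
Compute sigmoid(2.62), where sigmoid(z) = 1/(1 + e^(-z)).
0.9321

sigmoid(2.62) = 1/(1 + e^(-2.62)) = 1/(1 + 0.0728) = 0.9321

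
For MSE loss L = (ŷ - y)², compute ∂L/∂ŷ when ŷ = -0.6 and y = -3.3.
∂L/∂ŷ = 5.4

∂L/∂ŷ = 2(ŷ - y) = 2(-0.6 - -3.3) = 2(2.7) = 5.4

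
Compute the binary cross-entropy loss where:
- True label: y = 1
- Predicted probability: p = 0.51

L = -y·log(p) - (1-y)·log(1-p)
L = 0.6733

L = -1·log(0.51) - 0·log(0.49) = -log(0.51) = 0.6733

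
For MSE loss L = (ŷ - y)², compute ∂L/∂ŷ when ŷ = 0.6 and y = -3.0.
∂L/∂ŷ = 7.2

∂L/∂ŷ = 2(ŷ - y) = 2(0.6 - -3.0) = 2(3.6) = 7.2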